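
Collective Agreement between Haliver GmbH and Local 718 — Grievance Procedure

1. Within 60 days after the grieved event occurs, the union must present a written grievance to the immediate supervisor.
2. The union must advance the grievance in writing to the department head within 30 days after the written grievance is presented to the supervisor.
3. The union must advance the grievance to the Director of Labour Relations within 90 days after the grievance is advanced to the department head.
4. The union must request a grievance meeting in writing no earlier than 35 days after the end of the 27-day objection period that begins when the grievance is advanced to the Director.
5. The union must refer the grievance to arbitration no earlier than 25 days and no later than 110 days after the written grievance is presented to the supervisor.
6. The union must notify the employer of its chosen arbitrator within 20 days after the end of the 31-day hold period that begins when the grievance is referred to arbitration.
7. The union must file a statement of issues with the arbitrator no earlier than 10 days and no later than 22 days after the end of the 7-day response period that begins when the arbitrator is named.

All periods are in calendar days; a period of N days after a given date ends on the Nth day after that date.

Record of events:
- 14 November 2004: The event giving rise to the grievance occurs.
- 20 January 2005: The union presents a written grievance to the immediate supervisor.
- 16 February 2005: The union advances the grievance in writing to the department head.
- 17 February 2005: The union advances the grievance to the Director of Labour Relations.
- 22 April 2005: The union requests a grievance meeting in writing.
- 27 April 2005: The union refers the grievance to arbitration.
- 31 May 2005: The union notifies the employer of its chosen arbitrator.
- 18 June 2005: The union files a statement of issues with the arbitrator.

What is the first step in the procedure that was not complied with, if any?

Step 1

Step 1 — counting 60 days from 14 November 2004 (when the grieved event occurs) gives a deadline of 13 January 2005; not done until 20 January 2005, 7 days after the deadline.
No need to go further; step 1 was not satisfied.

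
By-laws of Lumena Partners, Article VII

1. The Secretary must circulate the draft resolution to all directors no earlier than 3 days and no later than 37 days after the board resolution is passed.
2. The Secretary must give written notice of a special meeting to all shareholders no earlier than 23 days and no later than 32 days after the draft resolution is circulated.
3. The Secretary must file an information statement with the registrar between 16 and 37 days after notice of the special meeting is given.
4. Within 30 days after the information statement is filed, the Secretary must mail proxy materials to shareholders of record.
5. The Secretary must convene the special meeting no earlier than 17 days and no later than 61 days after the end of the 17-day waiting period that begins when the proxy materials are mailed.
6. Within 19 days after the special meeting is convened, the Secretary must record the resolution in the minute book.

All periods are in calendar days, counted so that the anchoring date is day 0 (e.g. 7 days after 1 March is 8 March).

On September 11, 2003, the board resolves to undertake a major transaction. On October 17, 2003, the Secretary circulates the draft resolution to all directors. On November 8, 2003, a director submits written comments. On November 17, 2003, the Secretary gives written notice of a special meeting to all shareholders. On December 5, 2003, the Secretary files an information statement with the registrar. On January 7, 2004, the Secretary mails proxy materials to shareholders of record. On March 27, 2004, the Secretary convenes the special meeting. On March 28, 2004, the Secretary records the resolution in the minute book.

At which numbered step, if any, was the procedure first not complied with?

(1) the permitted window runs from September 11, 2003 + 3 = September 14, 2003 to September 11, 2003 + 37 = October 18, 2003; done October 17, 2003 — within the window.
(2) the permitted window runs from October 17, 2003 + 23 = November 9, 2003 to October 17, 2003 + 32 = November 18, 2003; November 17, 2003 falls inside that range.
(3) the permitted window runs from November 17, 2003 + 16 = December 3, 2003 to November 17, 2003 + 37 = December 24, 2003; done December 5, 2003, which is between those dates.
(4) due by December 5, 2003 + 30 days = January 4, 2004; January 7, 2004 misses that deadline by 3 days.

Step 4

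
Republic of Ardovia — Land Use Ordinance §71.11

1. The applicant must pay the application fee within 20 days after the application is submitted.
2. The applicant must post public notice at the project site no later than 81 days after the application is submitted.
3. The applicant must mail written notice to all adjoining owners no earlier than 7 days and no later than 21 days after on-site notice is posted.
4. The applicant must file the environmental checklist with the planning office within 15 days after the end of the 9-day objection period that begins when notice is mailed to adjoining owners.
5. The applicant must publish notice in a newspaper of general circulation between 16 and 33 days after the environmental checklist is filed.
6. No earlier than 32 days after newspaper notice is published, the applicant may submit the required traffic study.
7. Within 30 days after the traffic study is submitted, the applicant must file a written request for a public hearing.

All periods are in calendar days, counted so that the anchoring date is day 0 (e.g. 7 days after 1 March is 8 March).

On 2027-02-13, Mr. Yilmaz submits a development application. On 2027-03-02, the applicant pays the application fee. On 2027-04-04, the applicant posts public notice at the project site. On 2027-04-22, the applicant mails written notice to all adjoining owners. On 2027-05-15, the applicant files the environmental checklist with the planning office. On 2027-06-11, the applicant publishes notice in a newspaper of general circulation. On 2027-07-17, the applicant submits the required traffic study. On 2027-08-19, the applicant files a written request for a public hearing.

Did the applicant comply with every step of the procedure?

Step 1 — counting 20 days from 2027-02-13 (when the application is submitted) gives a deadline of 2027-03-05; 2027-03-02 is within that limit.
Step 2 — counting 81 days from 2027-02-13 (when the application is submitted) gives a deadline of 2027-05-05; completed 2027-04-04, before the deadline.
Step 3 — 7 and 21 days from 2027-04-04 (when on-site notice is posted) are 2027-04-11 and 2027-04-25 respectively; done 2027-04-22, which is between those dates.
Step 4 — counting 15 days from 2027-05-01 (end of the 9-day objection period, which began when notice is mailed to adjoining owners on 2027-04-22) gives a deadline of 2027-05-16; done 2027-05-15 — timely.
Step 5 — 16 and 33 days from 2027-05-15 (when the environmental checklist is filed) are 2027-05-31 and 2027-06-17 respectively; done 2027-06-11, which is between those dates.
Step 6 — must wait 32 days from 2027-06-11 (when newspaper notice is published), so not before 2027-07-13; 2027-07-17 is on or after that date.
Step 7 — counting 30 days from 2027-07-17 (when the traffic study is submitted) gives a deadline of 2027-08-16; 2027-08-19 misses that deadline by 3 days.
That is the first point of non-compliance.

No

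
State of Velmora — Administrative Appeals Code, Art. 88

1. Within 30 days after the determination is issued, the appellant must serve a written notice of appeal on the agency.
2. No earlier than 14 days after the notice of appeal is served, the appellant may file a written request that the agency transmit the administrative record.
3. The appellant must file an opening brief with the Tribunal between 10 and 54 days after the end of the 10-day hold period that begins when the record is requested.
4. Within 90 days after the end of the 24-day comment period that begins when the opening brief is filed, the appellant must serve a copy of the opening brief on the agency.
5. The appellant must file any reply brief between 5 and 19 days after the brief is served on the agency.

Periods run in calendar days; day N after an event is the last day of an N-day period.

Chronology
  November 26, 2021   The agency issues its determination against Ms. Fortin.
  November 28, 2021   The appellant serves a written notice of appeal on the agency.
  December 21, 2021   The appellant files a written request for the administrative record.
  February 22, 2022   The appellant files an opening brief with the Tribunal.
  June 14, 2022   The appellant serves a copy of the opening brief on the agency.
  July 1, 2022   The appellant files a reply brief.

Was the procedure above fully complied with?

(1) due by November 26, 2021 + 30 days = December 26, 2021; done November 28, 2021 — timely.
(2) permitted from November 28, 2021 + 14 days = December 12, 2021 onward; December 21, 2021 is on or after that date.
(3) the permitted window runs from December 31, 2021 + 10 = January 10, 2022 to December 31, 2021 + 54 = February 23, 2022; done February 22, 2022, which is between those dates.
(4) due by March 18, 2022 + 90 days = June 16, 2022; June 14, 2022 is within that limit.
(5) the permitted window runs from June 14, 2022 + 5 = June 19, 2022 to June 14, 2022 + 19 = July 3, 2022; done July 1, 2022, which is between those dates.

Yes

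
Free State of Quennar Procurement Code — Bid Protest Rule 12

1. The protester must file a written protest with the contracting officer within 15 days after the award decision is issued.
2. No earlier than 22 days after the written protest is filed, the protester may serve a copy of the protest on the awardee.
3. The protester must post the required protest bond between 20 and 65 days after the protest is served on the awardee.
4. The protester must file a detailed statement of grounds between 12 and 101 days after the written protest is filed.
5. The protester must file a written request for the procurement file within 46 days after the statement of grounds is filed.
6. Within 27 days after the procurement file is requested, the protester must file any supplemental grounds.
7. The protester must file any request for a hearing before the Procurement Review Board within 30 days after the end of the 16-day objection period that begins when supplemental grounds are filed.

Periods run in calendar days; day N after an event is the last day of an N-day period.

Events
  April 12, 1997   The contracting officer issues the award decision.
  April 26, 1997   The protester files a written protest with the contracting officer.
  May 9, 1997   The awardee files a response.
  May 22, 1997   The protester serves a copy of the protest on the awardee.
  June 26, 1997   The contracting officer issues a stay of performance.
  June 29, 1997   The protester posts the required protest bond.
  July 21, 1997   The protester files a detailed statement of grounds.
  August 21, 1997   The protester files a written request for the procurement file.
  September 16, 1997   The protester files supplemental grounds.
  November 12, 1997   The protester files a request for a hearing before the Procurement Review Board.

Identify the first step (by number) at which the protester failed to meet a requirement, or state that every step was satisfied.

Step 7

Step 1: 15 days after April 12, 1997 (when the award decision is issued) is April 27, 1997; completed April 26, 1997, before the deadline.
Step 2: the earliest permitted date is 22 days after April 26, 1997 (when the written protest is filed), i.e. May 18, 1997; done May 22, 1997 — permitted.
Step 3: the window is 20–65 days after May 22, 1997 (when the protest is served on the awardee), so June 11, 1997 through July 26, 1997; done June 29, 1997 — within the window.
Step 4: the window is 12–101 days after April 26, 1997 (when the written protest is filed), so May 8, 1997 through August 5, 1997; July 21, 1997 falls inside that range.
Step 5: 46 days after July 21, 1997 (when the statement of grounds is filed) is September 5, 1997; August 21, 1997 is within that limit.
Step 6: 27 days after August 21, 1997 (when the procurement file is requested) is September 17, 1997; September 16, 1997 is within that limit.
Step 7: 30 days after October 2, 1997 (end of the 16-day objection period, which began when supplemental grounds are filed on September 16, 1997) is November 1, 1997; not done until November 12, 1997, 11 days after the deadline.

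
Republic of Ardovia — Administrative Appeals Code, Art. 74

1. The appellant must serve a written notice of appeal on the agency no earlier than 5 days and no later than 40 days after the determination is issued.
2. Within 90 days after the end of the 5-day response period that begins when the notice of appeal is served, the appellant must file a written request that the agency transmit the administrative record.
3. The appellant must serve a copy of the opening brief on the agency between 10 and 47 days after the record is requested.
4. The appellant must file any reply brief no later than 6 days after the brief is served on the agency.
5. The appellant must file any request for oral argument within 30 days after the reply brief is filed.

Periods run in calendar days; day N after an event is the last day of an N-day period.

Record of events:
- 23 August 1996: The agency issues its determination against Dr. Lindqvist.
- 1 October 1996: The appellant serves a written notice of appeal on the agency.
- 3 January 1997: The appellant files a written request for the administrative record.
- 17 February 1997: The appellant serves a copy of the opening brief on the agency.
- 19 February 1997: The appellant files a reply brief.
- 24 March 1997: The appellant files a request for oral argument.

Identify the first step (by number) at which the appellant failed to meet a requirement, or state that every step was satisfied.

Step 5

Step 1: the window is 5–40 days after 23 August 1996 (when the determination is issued), so 28 August 1996 through 2 October 1996; done 1 October 1996, which is between those dates.
Step 2: 90 days after 6 October 1996 (end of the 5-day response period, which began when the notice of appeal is served on 1 October 1996) is 4 January 1997; completed 3 January 1997, before the deadline.
Step 3: the window is 10–47 days after 3 January 1997 (when the record is requested), so 13 January 1997 through 19 February 1997; 17 February 1997 falls inside that range.
Step 4: 6 days after 17 February 1997 (when the brief is served on the agency) is 23 February 1997; done 19 February 1997 — timely.
Step 5: 30 days after 19 February 1997 (when the reply brief is filed) is 21 March 1997; 24 March 1997 misses that deadline by 3 days.
No need to go further; step 5 was not satisfied.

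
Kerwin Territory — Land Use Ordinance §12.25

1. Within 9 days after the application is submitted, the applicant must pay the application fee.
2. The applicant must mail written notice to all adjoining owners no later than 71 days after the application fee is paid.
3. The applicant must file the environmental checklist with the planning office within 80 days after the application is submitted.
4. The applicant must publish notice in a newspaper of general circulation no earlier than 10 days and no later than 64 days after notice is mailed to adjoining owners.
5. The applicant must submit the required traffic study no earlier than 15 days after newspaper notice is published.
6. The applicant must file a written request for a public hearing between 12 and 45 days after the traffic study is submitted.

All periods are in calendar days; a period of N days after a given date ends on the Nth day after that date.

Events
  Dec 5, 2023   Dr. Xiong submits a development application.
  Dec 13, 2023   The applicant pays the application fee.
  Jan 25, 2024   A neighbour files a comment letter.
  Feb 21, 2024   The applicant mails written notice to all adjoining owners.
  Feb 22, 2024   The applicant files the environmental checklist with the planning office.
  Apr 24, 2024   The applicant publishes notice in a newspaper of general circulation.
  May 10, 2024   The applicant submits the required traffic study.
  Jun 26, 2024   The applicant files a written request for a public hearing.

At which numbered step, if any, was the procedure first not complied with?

Step 6

(1) due by Dec 5, 2023 + 9 days = Dec 14, 2023; Dec 13, 2023 is within that limit.
(2) due by Dec 13, 2023 + 71 days = Feb 22, 2024; Feb 21, 2024 is within that limit.
(3) due by Dec 5, 2023 + 80 days = Feb 23, 2024; completed Feb 22, 2024, before the deadline.
(4) the permitted window runs from Feb 21, 2024 + 10 = Mar 2, 2024 to Feb 21, 2024 + 64 = Apr 25, 2024; Apr 24, 2024 falls inside that range.
(5) permitted from Apr 24, 2024 + 15 days = May 9, 2024 onward; done May 10, 2024 — permitted.
(6) the permitted window runs from May 10, 2024 + 12 = May 22, 2024 to May 10, 2024 + 45 = Jun 24, 2024; done Jun 26, 2024 — 2 days after the window closed.
No need to go further; step 6 was not satisfied.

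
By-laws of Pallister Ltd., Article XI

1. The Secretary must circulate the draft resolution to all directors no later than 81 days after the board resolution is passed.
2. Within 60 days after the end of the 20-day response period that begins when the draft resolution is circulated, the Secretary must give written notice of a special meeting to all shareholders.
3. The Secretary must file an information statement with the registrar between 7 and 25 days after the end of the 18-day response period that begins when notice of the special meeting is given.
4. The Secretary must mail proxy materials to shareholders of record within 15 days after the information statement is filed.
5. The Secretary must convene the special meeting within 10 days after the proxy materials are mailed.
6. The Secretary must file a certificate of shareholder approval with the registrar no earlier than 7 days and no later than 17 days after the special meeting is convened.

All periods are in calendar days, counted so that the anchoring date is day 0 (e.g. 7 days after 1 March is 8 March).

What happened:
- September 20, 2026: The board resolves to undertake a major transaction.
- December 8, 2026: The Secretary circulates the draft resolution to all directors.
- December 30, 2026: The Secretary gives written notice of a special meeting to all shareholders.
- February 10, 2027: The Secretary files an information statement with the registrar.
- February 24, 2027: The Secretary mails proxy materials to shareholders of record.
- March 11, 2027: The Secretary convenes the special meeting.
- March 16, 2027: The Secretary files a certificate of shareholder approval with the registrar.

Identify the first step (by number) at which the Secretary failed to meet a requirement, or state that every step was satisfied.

Step 5

(1) due by September 20, 2026 + 81 days = December 10, 2026; done December 8, 2026 — timely.
(2) due by December 28, 2026 + 60 days = February 26, 2027; December 30, 2026 is within that limit.
(3) the permitted window runs from January 17, 2027 + 7 = January 24, 2027 to January 17, 2027 + 25 = February 11, 2027; February 10, 2027 falls inside that range.
(4) due by February 10, 2027 + 15 days = February 25, 2027; done February 24, 2027 — timely.
(5) due by February 24, 2027 + 10 days = March 6, 2027; done March 11, 2027 — 5 days late.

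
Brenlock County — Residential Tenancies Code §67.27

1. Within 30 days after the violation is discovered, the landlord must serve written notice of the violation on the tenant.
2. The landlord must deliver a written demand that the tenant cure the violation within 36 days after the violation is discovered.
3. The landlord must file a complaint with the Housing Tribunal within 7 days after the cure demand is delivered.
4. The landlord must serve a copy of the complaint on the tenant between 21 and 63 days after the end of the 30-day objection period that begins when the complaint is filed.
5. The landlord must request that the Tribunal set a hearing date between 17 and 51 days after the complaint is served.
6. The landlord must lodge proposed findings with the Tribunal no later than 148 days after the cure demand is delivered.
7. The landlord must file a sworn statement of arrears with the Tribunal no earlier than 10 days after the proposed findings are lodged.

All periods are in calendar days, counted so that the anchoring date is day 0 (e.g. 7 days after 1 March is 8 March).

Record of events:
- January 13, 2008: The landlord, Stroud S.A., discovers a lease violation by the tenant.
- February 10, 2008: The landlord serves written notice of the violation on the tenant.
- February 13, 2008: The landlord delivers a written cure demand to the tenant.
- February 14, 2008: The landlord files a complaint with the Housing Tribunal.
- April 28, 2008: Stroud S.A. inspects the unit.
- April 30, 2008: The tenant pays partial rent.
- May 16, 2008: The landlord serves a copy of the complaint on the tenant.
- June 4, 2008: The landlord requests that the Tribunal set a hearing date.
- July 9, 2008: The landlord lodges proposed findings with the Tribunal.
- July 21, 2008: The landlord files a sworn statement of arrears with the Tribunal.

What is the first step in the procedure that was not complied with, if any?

Step 1 — counting 30 days from January 13, 2008 (when the violation is discovered) gives a deadline of February 12, 2008; done February 10, 2008 — timely.
Step 2 — counting 36 days from January 13, 2008 (when the violation is discovered) gives a deadline of February 18, 2008; completed February 13, 2008, before the deadline.
Step 3 — counting 7 days from February 13, 2008 (when the cure demand is delivered) gives a deadline of February 20, 2008; completed February 14, 2008, before the deadline.
Step 4 — 21 and 63 days from March 15, 2008 (end of the 30-day objection period, which began when the complaint is filed on February 14, 2008) are April 5, 2008 and May 17, 2008 respectively; done May 16, 2008 — within the window.
Step 5 — 17 and 51 days from May 16, 2008 (when the complaint is served) are June 2, 2008 and July 6, 2008 respectively; done June 4, 2008, which is between those dates.
Step 6 — counting 148 days from February 13, 2008 (when the cure demand is delivered) gives a deadline of July 10, 2008; done July 9, 2008 — timely.
Step 7 — must wait 10 days from July 9, 2008 (when the proposed findings are lodged), so not before July 19, 2008; July 21, 2008 is on or after that date.

None — every step was satisfied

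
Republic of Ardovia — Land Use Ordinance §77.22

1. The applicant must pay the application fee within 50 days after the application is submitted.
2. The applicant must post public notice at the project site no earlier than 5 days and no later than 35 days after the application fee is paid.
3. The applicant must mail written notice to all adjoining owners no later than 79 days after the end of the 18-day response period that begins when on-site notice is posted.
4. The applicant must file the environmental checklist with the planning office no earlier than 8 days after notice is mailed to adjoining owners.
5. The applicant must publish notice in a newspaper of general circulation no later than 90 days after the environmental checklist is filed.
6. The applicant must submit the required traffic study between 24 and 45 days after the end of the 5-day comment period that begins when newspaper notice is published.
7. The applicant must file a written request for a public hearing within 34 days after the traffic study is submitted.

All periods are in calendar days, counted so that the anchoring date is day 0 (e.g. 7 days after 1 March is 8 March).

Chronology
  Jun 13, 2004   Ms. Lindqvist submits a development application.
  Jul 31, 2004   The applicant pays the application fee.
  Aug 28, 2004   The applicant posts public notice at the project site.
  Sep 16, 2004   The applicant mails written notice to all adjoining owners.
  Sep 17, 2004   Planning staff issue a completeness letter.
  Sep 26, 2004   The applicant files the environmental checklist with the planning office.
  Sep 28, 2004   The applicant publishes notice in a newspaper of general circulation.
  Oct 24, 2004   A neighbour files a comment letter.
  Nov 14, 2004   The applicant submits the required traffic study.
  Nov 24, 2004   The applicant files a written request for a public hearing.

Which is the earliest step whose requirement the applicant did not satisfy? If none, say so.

None — every step was satisfied

(1) due by Jun 13, 2004 + 50 days = Aug 2, 2004; completed Jul 31, 2004, before the deadline.
(2) the permitted window runs from Jul 31, 2004 + 5 = Aug 5, 2004 to Jul 31, 2004 + 35 = Sep 4, 2004; Aug 28, 2004 falls inside that range.
(3) due by Sep 15, 2004 + 79 days = Dec 3, 2004; completed Sep 16, 2004, before the deadline.
(4) permitted from Sep 16, 2004 + 8 days = Sep 24, 2004 onward; done Sep 26, 2004 — permitted.
(5) due by Sep 26, 2004 + 90 days = Dec 25, 2004; completed Sep 28, 2004, before the deadline.
(6) the permitted window runs from Oct 3, 2004 + 24 = Oct 27, 2004 to Oct 3, 2004 + 45 = Nov 17, 2004; done Nov 14, 2004 — within the window.
(7) due by Nov 14, 2004 + 34 days = Dec 18, 2004; done Nov 24, 2004 — timely.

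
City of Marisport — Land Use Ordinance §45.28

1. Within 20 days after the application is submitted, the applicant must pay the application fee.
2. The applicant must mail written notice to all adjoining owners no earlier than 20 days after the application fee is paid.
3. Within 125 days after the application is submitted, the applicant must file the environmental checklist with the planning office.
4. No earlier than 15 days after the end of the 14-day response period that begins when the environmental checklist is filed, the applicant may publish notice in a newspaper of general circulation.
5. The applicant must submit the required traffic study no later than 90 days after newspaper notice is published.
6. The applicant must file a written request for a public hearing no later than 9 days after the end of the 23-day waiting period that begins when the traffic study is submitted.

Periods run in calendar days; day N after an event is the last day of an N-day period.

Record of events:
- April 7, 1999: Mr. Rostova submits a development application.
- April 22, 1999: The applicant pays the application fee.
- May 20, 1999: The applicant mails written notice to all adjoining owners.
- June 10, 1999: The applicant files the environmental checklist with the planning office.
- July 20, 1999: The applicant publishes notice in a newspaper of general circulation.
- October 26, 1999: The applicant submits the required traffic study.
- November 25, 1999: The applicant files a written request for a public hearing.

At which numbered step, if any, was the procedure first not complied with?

Step 5

Step 1: 20 days after April 7, 1999 (when the application is submitted) is April 27, 1999; completed April 22, 1999, before the deadline.
Step 2: the earliest permitted date is 20 days after April 22, 1999 (when the application fee is paid), i.e. May 12, 1999; done May 20, 1999 — permitted.
Step 3: 125 days after April 7, 1999 (when the application is submitted) is August 10, 1999; June 10, 1999 is within that limit.
Step 4: the earliest permitted date is 15 days after June 24, 1999 (end of the 14-day response period, which began when the environmental checklist is filed on June 10, 1999), i.e. July 9, 1999; done July 20, 1999 — permitted.
Step 5: 90 days after July 20, 1999 (when newspaper notice is published) is October 18, 1999; October 26, 1999 misses that deadline by 8 days.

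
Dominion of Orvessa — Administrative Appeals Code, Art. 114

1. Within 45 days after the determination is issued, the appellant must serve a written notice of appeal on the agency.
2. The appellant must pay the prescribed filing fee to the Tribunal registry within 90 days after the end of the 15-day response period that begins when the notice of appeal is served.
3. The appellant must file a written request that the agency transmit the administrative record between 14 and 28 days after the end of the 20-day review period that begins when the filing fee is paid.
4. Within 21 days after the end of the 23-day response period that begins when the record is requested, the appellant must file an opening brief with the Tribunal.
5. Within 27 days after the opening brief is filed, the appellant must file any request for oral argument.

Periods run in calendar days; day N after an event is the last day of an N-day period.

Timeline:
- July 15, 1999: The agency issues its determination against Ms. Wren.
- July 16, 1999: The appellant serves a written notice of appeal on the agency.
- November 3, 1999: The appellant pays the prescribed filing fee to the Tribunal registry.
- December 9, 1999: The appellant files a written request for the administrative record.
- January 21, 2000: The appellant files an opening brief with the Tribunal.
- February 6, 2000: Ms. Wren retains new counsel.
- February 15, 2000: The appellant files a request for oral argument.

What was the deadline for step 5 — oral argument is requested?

Step 5 runs from January 21, 2000, when the opening brief is filed. 27 days after January 21, 2000 is February 17, 2000.

February 17, 2000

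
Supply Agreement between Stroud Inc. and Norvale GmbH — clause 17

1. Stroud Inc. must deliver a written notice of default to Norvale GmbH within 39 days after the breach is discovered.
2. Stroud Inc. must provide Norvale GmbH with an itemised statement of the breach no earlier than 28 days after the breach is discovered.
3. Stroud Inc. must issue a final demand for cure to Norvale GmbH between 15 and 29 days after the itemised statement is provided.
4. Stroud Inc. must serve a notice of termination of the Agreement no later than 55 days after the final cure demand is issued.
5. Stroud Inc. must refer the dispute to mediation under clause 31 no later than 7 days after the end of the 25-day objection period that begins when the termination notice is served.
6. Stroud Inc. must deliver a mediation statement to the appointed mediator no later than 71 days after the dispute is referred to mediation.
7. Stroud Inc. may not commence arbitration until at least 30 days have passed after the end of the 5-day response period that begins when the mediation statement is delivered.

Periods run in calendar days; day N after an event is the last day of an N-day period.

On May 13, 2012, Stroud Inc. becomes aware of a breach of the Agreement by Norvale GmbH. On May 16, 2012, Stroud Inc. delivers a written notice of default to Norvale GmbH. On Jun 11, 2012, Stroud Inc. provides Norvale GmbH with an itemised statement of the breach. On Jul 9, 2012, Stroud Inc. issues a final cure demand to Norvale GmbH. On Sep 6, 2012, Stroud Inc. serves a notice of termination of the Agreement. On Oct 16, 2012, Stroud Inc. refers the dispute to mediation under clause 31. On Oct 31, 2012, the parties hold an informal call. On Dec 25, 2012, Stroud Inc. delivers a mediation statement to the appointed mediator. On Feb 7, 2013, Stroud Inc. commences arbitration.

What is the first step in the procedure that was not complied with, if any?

Step 4

Step 1: 39 days after May 13, 2012 (when the breach is discovered) is Jun 21, 2012; done May 16, 2012 — timely.
Step 2: the earliest permitted date is 28 days after May 13, 2012 (when the breach is discovered), i.e. Jun 10, 2012; done Jun 11, 2012, after the minimum wait.
Step 3: the window is 15–29 days after Jun 11, 2012 (when the itemised statement is provided), so Jun 26, 2012 through Jul 10, 2012; done Jul 9, 2012 — within the window.
Step 4: 55 days after Jul 9, 2012 (when the final cure demand is issued) is Sep 2, 2012; Sep 6, 2012 misses that deadline by 4 days.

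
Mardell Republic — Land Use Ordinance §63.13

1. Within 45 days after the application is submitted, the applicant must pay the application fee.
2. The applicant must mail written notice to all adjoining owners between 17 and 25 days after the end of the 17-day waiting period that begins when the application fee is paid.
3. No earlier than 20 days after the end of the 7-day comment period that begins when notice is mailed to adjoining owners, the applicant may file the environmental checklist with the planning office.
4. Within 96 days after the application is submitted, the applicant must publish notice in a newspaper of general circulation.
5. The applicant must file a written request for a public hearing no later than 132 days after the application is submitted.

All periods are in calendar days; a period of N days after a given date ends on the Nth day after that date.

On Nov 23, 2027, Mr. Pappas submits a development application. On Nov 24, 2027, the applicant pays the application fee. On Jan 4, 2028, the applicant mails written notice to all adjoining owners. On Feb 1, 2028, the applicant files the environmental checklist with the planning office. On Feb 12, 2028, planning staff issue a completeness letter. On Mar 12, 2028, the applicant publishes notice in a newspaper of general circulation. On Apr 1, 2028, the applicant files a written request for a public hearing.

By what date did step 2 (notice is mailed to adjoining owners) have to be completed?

The application fee is paid on Nov 24, 2027; the 17-day waiting period therefore ends Dec 11, 2027, and step 2 runs from that date. The window is 17–25 days after Dec 11, 2027; it closes on Jan 5, 2028.

Jan 5, 2028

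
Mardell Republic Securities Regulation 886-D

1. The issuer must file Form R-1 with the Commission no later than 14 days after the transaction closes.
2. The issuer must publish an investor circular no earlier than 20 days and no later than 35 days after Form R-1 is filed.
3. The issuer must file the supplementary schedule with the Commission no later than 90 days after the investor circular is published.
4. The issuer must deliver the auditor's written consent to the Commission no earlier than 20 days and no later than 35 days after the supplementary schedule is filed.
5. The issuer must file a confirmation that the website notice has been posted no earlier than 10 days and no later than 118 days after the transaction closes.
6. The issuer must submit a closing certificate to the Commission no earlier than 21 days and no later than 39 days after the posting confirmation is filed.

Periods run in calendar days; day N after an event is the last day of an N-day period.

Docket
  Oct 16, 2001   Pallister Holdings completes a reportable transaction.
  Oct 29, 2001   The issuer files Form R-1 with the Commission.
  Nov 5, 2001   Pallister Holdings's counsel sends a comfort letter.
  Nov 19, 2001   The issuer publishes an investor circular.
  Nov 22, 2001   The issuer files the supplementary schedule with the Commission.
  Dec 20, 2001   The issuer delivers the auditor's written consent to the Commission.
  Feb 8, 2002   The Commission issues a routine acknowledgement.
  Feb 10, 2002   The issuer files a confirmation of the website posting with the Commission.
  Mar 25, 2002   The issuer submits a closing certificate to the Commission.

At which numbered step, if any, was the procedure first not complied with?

Step 1 — counting 14 days from Oct 16, 2001 (when the transaction closes) gives a deadline of Oct 30, 2001; Oct 29, 2001 is within that limit.
Step 2 — 20 and 35 days from Oct 29, 2001 (when Form R-1 is filed) are Nov 18, 2001 and Dec 3, 2001 respectively; Nov 19, 2001 falls inside that range.
Step 3 — counting 90 days from Nov 19, 2001 (when the investor circular is published) gives a deadline of Feb 17, 2002; Nov 22, 2001 is within that limit.
Step 4 — 20 and 35 days from Nov 22, 2001 (when the supplementary schedule is filed) are Dec 12, 2001 and Dec 27, 2001 respectively; done Dec 20, 2001 — within the window.
Step 5 — 10 and 118 days from Oct 16, 2001 (when the transaction closes) are Oct 26, 2001 and Feb 11, 2002 respectively; done Feb 10, 2002 — within the window.
Step 6 — 21 and 39 days from Feb 10, 2002 (when the posting confirmation is filed) are Mar 3, 2002 and Mar 21, 2002 respectively; done Mar 25, 2002 — 4 days after the window closed.
The procedure was therefore not followed at step 6.

Step 6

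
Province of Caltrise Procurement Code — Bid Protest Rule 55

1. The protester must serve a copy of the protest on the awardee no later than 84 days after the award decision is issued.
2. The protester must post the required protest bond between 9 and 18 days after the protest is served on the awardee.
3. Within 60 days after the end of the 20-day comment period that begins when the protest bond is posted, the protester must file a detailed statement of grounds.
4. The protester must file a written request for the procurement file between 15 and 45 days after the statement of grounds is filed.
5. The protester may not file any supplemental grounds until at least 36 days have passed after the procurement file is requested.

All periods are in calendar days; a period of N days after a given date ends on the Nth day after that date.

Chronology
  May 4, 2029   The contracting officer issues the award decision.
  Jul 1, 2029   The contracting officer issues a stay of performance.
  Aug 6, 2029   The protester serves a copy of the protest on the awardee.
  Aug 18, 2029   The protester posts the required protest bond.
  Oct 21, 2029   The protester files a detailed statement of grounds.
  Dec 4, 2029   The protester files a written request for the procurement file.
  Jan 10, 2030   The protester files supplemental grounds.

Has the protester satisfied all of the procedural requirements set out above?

No

Step 1 — counting 84 days from May 4, 2029 (when the award decision is issued) gives a deadline of Jul 27, 2029; Aug 6, 2029 misses that deadline by 10 days.
The analysis stops there.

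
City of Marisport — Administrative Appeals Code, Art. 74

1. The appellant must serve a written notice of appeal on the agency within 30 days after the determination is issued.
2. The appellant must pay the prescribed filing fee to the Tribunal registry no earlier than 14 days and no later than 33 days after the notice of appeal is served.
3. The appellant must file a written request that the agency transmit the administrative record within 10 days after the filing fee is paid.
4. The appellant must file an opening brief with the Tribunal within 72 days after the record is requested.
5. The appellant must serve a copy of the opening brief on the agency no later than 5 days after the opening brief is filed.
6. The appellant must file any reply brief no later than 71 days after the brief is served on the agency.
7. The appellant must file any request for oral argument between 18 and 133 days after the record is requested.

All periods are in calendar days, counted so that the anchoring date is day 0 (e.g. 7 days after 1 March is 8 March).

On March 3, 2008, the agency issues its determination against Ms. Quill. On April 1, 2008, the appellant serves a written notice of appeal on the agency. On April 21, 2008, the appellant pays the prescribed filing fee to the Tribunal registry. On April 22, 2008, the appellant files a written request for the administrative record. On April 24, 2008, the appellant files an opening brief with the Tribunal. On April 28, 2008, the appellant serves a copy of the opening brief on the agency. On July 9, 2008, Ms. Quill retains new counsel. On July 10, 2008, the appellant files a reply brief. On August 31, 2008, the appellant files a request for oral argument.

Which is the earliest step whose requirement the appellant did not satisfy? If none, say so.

Step 6

Step 1 — counting 30 days from March 3, 2008 (when the determination is issued) gives a deadline of April 2, 2008; completed April 1, 2008, before the deadline.
Step 2 — 14 and 33 days from April 1, 2008 (when the notice of appeal is served) are April 15, 2008 and May 4, 2008 respectively; done April 21, 2008, which is between those dates.
Step 3 — counting 10 days from April 21, 2008 (when the filing fee is paid) gives a deadline of May 1, 2008; April 22, 2008 is within that limit.
Step 4 — counting 72 days from April 22, 2008 (when the record is requested) gives a deadline of July 3, 2008; April 24, 2008 is within that limit.
Step 5 — counting 5 days from April 24, 2008 (when the opening brief is filed) gives a deadline of April 29, 2008; completed April 28, 2008, before the deadline.
Step 6 — counting 71 days from April 28, 2008 (when the brief is served on the agency) gives a deadline of July 8, 2008; done July 10, 2008 — 2 days late.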